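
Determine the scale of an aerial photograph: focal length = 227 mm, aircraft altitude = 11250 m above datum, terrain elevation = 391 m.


scale = f / (H - h) = 227 mm / 10859 m = 227 / 10859000 = 1:47837

1:47837


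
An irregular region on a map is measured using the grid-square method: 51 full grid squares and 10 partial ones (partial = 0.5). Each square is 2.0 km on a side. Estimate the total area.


effective squares = 51 + 10 * 0.5 = 56.0
area = 56.0 * 4.0 = 224.0 km^2

224.0 km^2


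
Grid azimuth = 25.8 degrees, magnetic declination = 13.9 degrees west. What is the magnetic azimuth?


magnetic azimuth = grid azimuth - declination (east +ve)
mag_az = 25.8 - -13.9 = 39.7 degrees

39.7 degrees


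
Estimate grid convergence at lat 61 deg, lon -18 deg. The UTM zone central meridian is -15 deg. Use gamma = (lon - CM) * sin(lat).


gamma = (-18 - -15) * sin(61) = -3 * 0.87462 = -2.624 degrees

-2.624 degrees


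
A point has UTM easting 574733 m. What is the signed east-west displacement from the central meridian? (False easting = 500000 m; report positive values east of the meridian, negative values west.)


displacement = 574733 - 500000 = 74733 m

74733 m


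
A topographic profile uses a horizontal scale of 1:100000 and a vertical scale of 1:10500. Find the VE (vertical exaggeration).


VE = horizontal_scale / vertical_scale = 100000 / 10500 ≈ 9.5

9.5x


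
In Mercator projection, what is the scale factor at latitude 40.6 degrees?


SF = 1 / cos(40.6) = 1 / 0.759271 = 1.317

1.317


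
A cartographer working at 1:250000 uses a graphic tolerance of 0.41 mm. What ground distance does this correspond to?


ground = 0.41 mm * 250000 / 1000 = 102.5 m

102.5 m


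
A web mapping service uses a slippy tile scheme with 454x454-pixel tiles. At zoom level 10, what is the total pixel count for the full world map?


tiles per axis = 2^10 = 1024
total tiles = 1024^2 = 1048576
pixels per axis = 1024 * 454 = 464896
total pixels = 464896^2 = 216128290816

216128290816 pixels


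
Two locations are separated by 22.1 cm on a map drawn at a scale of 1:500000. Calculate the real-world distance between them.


ground = 22.1 cm * 500000 / 100 = 110500.0 m = 110.5 km

110.5 km


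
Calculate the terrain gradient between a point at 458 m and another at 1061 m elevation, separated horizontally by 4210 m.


gradient = (1061 - 458) / 4210 = 603 / 4210 = 0.1432

0.1432


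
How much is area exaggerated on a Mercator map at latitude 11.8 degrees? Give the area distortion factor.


area_distortion = 1/cos^2(11.8) = 1.044

1.044


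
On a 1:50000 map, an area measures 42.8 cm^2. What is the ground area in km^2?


ground_area = 42.8 * (50000/100)^2 = 10700000.0 m^2 = 10.7 km^2

10.7 km^2


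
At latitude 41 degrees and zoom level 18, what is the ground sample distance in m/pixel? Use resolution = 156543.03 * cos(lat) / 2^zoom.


res = 156543.03 * cos(41) / 2^18 = 156543.03 * 0.75470958 / 262144 = 0.45 m/pixel

0.45 m/pixel


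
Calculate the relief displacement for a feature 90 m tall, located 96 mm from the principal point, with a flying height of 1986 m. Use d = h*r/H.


d = h * r / H = 90 * 96 / 1986 = 4.35 mm

4.35 mm


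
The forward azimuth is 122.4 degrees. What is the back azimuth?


back azimuth = (122.4 + 180) mod 360 = 302.4 degrees

302.4 degrees


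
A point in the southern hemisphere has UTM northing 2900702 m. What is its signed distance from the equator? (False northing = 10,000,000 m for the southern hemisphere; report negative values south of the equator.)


For southern: actual = 2900702 - 10000000 = -7099298 m

-7099298 m


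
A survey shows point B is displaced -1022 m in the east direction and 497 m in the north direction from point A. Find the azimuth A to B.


az = atan2(-1022, 497) = -64.1 deg
adjusted to 0-360: 295.9 degrees

295.9 degrees


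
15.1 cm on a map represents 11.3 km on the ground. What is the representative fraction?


ground = 11.3 km = 1130000 cm; RF denominator = ground / map = 1130000 / 15.1 ≈ 74834; RF = 1:74834

1:74834


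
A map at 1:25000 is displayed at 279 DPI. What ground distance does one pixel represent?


pixel_cm = 2.54 / 279 ≈ 0.009104 cm
ground = pixel_cm * 25000 / 100 = 2.54 * 25000 / (279 * 100) = 63500 / 27900 ≈ 2.28 m

2.28 m


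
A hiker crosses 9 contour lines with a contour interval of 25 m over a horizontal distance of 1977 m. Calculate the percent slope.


elevation change = 9 * 25 = 225 m
slope = 225 / 1977 * 100 = 11.4%

11.4%


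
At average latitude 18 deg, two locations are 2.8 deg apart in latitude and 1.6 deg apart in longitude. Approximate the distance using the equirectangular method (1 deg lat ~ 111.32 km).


dlat_km = 2.8 * 111.32 = 311.696
dlon_km = 1.6 * 111.32 * cos(18) ≈ 169.395
dist = sqrt(311.696^2 + 169.395^2) ≈ 354.8 km

354.8 km


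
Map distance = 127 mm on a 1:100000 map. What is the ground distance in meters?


ground = 127 mm * 100000 / 1000 = 12700.0 m

12700.0 m


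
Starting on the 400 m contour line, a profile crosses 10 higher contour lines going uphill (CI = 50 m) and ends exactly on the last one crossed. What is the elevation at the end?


elevation = 400 + 10 * 50 = 900 m

900 m


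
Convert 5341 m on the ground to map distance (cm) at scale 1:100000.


map_cm = 5341 * 100 / 100000 = 5.341 cm ≈ 5.34 cm

5.34 cm


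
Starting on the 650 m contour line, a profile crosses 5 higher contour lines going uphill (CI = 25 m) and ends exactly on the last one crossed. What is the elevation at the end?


elevation = 650 + 5 * 25 = 775 m

775 m


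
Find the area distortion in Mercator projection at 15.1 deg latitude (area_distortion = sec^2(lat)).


area_distortion = 1/cos^2(15.1) = 1.073

1.073


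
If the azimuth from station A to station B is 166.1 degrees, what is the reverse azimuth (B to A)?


back azimuth = (166.1 + 180) mod 360 = 346.1 degrees

346.1 degrees


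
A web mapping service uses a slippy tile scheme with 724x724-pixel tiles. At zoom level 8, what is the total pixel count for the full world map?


tiles per axis = 2^8 = 256
total tiles = 256^2 = 65536
pixels per axis = 256 * 724 = 185344
total pixels = 185344^2 = 34352398336

34352398336 pixels


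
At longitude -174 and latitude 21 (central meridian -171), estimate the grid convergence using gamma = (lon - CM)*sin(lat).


gamma = (-174 - -171) * sin(21) = -3 * 0.358368 = -1.075 degrees

-1.075 degrees


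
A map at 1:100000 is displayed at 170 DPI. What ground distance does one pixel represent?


pixel_cm = 2.54 / 170 ≈ 0.014941 cm
ground = pixel_cm * 100000 / 100 = 2.54 * 100000 / (170 * 100) = 254000 / 17000 ≈ 14.94 m

14.94 m


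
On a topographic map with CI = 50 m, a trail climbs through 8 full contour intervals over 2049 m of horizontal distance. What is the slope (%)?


elevation change = 8 * 50 = 400 m
slope = 400 / 2049 * 100 = 19.5%

19.5%


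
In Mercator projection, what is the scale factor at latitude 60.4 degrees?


SF = 1 / cos(60.4) = 1 / 0.493942 = 2.025

2.025


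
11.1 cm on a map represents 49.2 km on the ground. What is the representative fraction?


ground = 49.2 km = 4920000 cm; RF denominator = ground / map = 4920000 / 11.1 ≈ 443243; RF = 1:443243

1:443243


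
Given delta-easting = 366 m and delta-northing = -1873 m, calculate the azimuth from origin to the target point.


az = atan2(366, -1873) = 168.9 deg
adjusted to 0-360: 168.9 degrees

168.9 degrees


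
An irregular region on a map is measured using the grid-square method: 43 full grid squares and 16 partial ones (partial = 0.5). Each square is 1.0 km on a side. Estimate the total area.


effective squares = 43 + 16 * 0.5 = 51.0
area = 51.0 * 1.0 = 51.0 km^2

51.0 km^2


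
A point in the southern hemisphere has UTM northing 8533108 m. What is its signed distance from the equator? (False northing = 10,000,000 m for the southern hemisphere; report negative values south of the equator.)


For southern: actual = 8533108 - 10000000 = -1466892 m

-1466892 m


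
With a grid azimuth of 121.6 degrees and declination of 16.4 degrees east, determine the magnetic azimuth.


magnetic azimuth = grid azimuth - declination (east +ve)
mag_az = 121.6 - 16.4 = 105.2 degrees

105.2 degrees


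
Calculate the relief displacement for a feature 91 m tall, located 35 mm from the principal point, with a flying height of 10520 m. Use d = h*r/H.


d = h * r / H = 91 * 35 / 10520 = 0.3 mm

0.3 mm


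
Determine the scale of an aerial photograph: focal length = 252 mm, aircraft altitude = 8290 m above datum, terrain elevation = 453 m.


scale = f / (H - h) = 252 mm / 7837 m = 252 / 7837000 = 1:31099

1:31099


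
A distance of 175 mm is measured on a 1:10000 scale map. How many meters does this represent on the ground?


ground = 175 mm * 10000 / 1000 = 1750.0 m

1750.0 m


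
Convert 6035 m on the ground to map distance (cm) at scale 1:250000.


map_cm = 6035 * 100 / 250000 = 2.414 cm ≈ 2.41 cm

2.41 cm


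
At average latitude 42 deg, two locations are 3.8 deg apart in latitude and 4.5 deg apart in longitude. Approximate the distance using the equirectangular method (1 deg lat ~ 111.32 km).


dlat_km = 3.8 * 111.32 = 423.016
dlon_km = 4.5 * 111.32 * cos(42) ≈ 372.271
dist = sqrt(423.016^2 + 372.271^2) ≈ 563.5 km

563.5 km


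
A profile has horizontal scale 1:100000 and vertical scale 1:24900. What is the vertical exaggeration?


VE = horizontal_scale / vertical_scale = 100000 / 24900 ≈ 4.0

4.0x


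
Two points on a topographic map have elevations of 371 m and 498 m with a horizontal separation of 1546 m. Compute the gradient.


gradient = (498 - 371) / 1546 = 127 / 1546 = 0.0821

0.0821


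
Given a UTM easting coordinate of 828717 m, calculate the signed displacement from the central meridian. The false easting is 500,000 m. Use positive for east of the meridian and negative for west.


displacement = 828717 - 500000 = 328717 m

328717 m


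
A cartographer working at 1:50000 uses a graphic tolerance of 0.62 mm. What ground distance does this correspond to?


ground = 0.62 mm * 50000 / 1000 = 31.0 m

31.0 m


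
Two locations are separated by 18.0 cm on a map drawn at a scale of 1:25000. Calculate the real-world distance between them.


ground = 18.0 cm * 25000 / 100 = 4500.0 m = 4.5 km

4.5 km


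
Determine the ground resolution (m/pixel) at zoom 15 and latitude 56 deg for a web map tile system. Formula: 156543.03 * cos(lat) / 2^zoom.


res = 156543.03 * cos(56) / 2^15 = 156543.03 * 0.5591929 / 32768 = 2.67 m/pixel

2.67 m/pixel


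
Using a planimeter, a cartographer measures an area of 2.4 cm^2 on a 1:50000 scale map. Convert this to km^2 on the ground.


ground_area = 2.4 * (50000/100)^2 = 600000.0 m^2 = 0.6 km^2

0.6 km^2


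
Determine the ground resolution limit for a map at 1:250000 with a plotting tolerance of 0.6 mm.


ground = 0.6 mm * 250000 / 1000 = 150.0 m

150.0 m


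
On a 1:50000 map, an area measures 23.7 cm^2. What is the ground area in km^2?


ground_area = 23.7 * (50000/100)^2 = 5925000.0 m^2 = 5.925 km^2

5.925 km^2


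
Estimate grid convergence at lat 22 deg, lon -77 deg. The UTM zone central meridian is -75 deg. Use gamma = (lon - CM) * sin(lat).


gamma = (-77 - -75) * sin(22) = -2 * 0.374607 = -0.749 degrees

-0.749 degrees


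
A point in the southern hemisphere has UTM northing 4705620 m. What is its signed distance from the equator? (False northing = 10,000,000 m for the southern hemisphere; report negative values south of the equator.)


For southern: actual = 4705620 - 10000000 = -5294380 m

-5294380 m


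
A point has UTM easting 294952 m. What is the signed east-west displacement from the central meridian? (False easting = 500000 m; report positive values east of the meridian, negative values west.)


displacement = 294952 - 500000 = -205048 m

-205048 m


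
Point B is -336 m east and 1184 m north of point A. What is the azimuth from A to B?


az = atan2(-336, 1184) = -15.8 deg
adjusted to 0-360: 344.2 degrees

344.2 degrees


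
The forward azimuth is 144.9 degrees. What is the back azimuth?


back azimuth = (144.9 + 180) mod 360 = 324.9 degrees

324.9 degrees


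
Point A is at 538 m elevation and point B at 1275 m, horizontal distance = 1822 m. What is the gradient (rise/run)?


gradient = (1275 - 538) / 1822 = 737 / 1822 = 0.4045

0.4045


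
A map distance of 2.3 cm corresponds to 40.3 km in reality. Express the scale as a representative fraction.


ground = 40.3 km = 4030000 cm; RF denominator = ground / map = 4030000 / 2.3 ≈ 1752174; RF = 1:1752174

1:1752174


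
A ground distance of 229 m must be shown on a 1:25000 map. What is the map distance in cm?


map_cm = 229 * 100 / 25000 = 0.916 cm ≈ 0.92 cm

0.92 cm


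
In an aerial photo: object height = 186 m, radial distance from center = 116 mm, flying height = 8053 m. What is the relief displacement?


d = h * r / H = 186 * 116 / 8053 = 2.68 mm

2.68 mm


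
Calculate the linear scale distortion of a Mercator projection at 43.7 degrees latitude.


SF = 1 / cos(43.7) = 1 / 0.722967 = 1.383

1.383


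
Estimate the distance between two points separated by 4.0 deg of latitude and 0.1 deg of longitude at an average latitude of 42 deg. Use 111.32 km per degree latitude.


dlat_km = 4.0 * 111.32 = 445.28
dlon_km = 0.1 * 111.32 * cos(42) ≈ 8.273
dist = sqrt(445.28^2 + 8.273^2) ≈ 445.4 km

445.4 km


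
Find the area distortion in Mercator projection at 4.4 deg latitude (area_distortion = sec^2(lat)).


area_distortion = 1/cos^2(4.4) = 1.006

1.006


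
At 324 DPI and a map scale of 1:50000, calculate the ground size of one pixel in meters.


pixel_cm = 2.54 / 324 ≈ 0.00784 cm
ground = pixel_cm * 50000 / 100 = 2.54 * 50000 / (324 * 100) = 127000 / 32400 ≈ 3.92 m

3.92 m


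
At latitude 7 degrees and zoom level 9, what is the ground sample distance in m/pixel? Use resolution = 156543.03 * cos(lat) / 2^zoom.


res = 156543.03 * cos(7) / 2^9 = 156543.03 * 0.99254615 / 512 = 303.47 m/pixel

303.47 m/pixel


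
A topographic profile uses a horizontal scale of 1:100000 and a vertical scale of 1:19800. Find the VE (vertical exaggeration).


VE = horizontal_scale / vertical_scale = 100000 / 19800 ≈ 5.1

5.1x


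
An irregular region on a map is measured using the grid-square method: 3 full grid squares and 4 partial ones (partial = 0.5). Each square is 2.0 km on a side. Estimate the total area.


effective squares = 3 + 4 * 0.5 = 5.0
area = 5.0 * 4.0 = 20.0 km^2

20.0 km^2


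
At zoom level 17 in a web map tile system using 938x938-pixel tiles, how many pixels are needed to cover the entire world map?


tiles per axis = 2^17 = 131072
total tiles = 131072^2 = 17179869184
pixels per axis = 131072 * 938 = 122945536
total pixels = 122945536^2 = 15115604822327296

15115604822327296 pixels


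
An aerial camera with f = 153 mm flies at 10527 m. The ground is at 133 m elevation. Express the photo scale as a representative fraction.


scale = f / (H - h) = 153 mm / 10394 m = 153 / 10394000 = 1:67935

1:67935


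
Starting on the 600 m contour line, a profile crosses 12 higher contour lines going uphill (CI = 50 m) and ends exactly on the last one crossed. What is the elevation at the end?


elevation = 600 + 12 * 50 = 1200 m

1200 m


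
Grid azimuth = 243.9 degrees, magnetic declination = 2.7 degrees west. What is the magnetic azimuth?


magnetic azimuth = grid azimuth - declination (east +ve)
mag_az = 243.9 - -2.7 = 246.6 degrees

246.6 degrees


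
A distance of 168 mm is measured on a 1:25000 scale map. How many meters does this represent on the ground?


ground = 168 mm * 25000 / 1000 = 4200.0 m

4200.0 m


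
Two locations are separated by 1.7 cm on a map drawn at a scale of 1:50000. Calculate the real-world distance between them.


ground = 1.7 cm * 50000 / 100 = 850.0 m

850.0 m


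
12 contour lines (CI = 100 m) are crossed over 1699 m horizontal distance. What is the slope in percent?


elevation change = 12 * 100 = 1200 m
slope = 1200 / 1699 * 100 = 70.6%

70.6%


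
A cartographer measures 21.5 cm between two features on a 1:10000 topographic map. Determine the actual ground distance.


ground = 21.5 cm * 10000 / 100 = 2150.0 m = 2.15 km

2.15 km


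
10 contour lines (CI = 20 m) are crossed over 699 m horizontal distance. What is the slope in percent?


elevation change = 10 * 20 = 200 m
slope = 200 / 699 * 100 = 28.6%

28.6%


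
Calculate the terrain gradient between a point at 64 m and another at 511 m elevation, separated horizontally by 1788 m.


gradient = (511 - 64) / 1788 = 447 / 1788 = 0.25

0.25


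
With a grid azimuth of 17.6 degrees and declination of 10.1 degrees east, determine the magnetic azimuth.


magnetic azimuth = grid azimuth - declination (east +ve)
mag_az = 17.6 - 10.1 = 7.5 degrees

7.5 degrees


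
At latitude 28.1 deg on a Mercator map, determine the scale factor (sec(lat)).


SF = 1 / cos(28.1) = 1 / 0.882127 = 1.134

1.134


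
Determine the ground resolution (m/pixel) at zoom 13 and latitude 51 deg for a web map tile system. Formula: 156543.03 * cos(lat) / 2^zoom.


res = 156543.03 * cos(51) / 2^13 = 156543.03 * 0.62932039 / 8192 = 12.03 m/pixel

12.03 m/pixel


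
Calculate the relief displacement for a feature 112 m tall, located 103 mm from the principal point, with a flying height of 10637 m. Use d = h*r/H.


d = h * r / H = 112 * 103 / 10637 = 1.08 mm

1.08 mm


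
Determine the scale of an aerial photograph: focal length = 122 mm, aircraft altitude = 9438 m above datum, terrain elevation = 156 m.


scale = f / (H - h) = 122 mm / 9282 m = 122 / 9282000 = 1:76082

1:76082


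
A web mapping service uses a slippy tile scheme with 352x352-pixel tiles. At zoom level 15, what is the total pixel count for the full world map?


tiles per axis = 2^15 = 32768
total tiles = 32768^2 = 1073741824
pixels per axis = 32768 * 352 = 11534336
total pixels = 11534336^2 = 133040906960896

133040906960896 pixels


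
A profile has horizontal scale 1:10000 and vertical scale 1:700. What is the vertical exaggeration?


VE = horizontal_scale / vertical_scale = 10000 / 700 ≈ 14.3

14.3x


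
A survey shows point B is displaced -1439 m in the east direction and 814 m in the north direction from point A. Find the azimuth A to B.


az = atan2(-1439, 814) = -60.5 deg
adjusted to 0-360: 299.5 degrees

299.5 degrees


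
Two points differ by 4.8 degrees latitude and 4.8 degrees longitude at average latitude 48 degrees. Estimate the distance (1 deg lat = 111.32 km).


dlat_km = 4.8 * 111.32 = 534.336
dlon_km = 4.8 * 111.32 * cos(48) ≈ 357.541
dist = sqrt(534.336^2 + 357.541^2) ≈ 642.9 km

642.9 km


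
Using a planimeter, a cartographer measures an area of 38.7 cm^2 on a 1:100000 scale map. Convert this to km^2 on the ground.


ground_area = 38.7 * (100000/100)^2 = 38700000.0 m^2 = 38.7 km^2

38.7 km^2


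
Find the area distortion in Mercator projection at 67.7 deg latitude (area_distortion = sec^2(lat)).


area_distortion = 1/cos^2(67.7) = 6.945

6.945


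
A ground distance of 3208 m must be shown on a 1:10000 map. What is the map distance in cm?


map_cm = 3208 * 100 / 10000 = 32.08 cm

32.08 cm


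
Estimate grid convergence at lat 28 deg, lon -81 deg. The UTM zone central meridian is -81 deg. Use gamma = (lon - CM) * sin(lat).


gamma = (-81 - -81) * sin(28) = 0 * 0.469472 = 0.0 degrees

0.0 degrees


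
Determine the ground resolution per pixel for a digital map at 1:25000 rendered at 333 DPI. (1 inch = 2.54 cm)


pixel_cm = 2.54 / 333 ≈ 0.007628 cm
ground = pixel_cm * 25000 / 100 = 2.54 * 25000 / (333 * 100) = 63500 / 33300 ≈ 1.91 m

1.91 m


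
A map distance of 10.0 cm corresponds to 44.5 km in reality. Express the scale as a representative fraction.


ground = 44.5 km = 4450000 cm; RF denominator = ground / map = 4450000 / 10.0 = 445000; RF = 1:445000

1:445000


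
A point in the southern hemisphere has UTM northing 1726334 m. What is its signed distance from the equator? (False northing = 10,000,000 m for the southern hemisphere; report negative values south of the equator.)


For southern: actual = 1726334 - 10000000 = -8273666 m

-8273666 m


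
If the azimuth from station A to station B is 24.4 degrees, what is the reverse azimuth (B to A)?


back azimuth = (24.4 + 180) mod 360 = 204.4 degrees

204.4 degrees


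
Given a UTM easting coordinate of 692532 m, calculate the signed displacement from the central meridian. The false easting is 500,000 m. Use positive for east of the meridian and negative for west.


displacement = 692532 - 500000 = 192532 m

192532 m


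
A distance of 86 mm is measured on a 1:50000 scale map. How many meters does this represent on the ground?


ground = 86 mm * 50000 / 1000 = 4300.0 m

4300.0 m


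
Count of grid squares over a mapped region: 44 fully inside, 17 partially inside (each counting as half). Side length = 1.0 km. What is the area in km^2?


effective squares = 44 + 17 * 0.5 = 52.5
area = 52.5 * 1.0 = 52.5 km^2

52.5 km^2


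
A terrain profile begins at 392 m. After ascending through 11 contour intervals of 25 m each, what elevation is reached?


elevation = 392 + 11 * 25 = 667 m

667 m


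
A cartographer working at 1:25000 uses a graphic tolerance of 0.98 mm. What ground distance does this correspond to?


ground = 0.98 mm * 25000 / 1000 = 24.5 m

24.5 m


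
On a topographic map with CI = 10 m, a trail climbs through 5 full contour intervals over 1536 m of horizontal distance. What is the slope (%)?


elevation change = 5 * 10 = 50 m
slope = 50 / 1536 * 100 = 3.3%

3.3%


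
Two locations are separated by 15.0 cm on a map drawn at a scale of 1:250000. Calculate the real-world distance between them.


ground = 15.0 cm * 250000 / 100 = 37500.0 m = 37.5 km

37.5 km


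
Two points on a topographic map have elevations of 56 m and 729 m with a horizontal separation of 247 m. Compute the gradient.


gradient = (729 - 56) / 247 = 673 / 247 = 2.7247

2.7247


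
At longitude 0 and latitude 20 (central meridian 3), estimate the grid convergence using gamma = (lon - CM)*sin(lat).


gamma = (0 - 3) * sin(20) = -3 * 0.34202 = -1.026 degrees

-1.026 degrees


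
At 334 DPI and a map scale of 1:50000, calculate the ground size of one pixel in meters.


pixel_cm = 2.54 / 334 ≈ 0.007605 cm
ground = pixel_cm * 50000 / 100 = 2.54 * 50000 / (334 * 100) = 127000 / 33400 ≈ 3.8 m

3.8 m


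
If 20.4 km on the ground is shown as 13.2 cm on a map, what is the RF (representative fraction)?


ground = 20.4 km = 2040000 cm; RF denominator = ground / map = 2040000 / 13.2 ≈ 154545; RF = 1:154545

1:154545


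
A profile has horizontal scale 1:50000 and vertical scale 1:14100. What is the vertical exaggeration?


VE = horizontal_scale / vertical_scale = 50000 / 14100 ≈ 3.5

3.5x


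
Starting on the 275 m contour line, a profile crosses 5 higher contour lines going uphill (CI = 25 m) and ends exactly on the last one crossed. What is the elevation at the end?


elevation = 275 + 5 * 25 = 400 m

400 m


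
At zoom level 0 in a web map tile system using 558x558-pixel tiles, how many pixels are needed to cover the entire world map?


tiles per axis = 2^0 = 1
total tiles = 1^2 = 1
pixels per axis = 1 * 558 = 558
total pixels = 558^2 = 311364

311364 pixels


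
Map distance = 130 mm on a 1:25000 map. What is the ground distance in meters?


ground = 130 mm * 25000 / 1000 = 3250.0 m

3250.0 m


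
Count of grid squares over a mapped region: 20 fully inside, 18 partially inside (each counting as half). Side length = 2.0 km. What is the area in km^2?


effective squares = 20 + 18 * 0.5 = 29.0
area = 29.0 * 4.0 = 116.0 km^2

116.0 km^2


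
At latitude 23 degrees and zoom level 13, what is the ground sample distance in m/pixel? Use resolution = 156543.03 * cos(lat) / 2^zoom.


res = 156543.03 * cos(23) / 2^13 = 156543.03 * 0.92050485 / 8192 = 17.59 m/pixel

17.59 m/pixel


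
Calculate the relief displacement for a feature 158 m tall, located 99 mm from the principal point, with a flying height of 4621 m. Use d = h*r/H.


d = h * r / H = 158 * 99 / 4621 = 3.38 mm

3.38 mm


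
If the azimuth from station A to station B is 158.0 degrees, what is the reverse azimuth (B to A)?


back azimuth = (158.0 + 180) mod 360 = 338.0 degrees

338.0 degrees


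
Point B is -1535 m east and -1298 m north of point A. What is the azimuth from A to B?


az = atan2(-1535, -1298) = -130.2 deg
adjusted to 0-360: 229.8 degrees

229.8 degrees


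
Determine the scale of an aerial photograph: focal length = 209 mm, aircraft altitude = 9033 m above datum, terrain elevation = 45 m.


scale = f / (H - h) = 209 mm / 8988 m = 209 / 8988000 = 1:43005

1:43005


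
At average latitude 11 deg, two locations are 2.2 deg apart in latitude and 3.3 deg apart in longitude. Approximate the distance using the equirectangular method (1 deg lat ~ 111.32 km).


dlat_km = 2.2 * 111.32 = 244.904
dlon_km = 3.3 * 111.32 * cos(11) ≈ 360.607
dist = sqrt(244.904^2 + 360.607^2) ≈ 435.9 km

435.9 km


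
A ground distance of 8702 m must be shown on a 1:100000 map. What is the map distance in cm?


map_cm = 8702 * 100 / 100000 = 8.702 cm ≈ 8.7 cm

8.7 cm


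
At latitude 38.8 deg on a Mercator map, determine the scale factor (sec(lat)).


SF = 1 / cos(38.8) = 1 / 0.779338 = 1.283

1.283


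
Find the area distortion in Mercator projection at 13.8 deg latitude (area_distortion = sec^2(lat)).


area_distortion = 1/cos^2(13.8) = 1.06

1.06


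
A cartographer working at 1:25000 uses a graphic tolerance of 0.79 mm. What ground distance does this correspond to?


ground = 0.79 mm * 25000 / 1000 = 19.75 m

19.75 m


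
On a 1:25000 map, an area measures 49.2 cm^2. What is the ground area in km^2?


ground_area = 49.2 * (25000/100)^2 = 3075000.0 m^2 = 3.075 km^2

3.075 km^2


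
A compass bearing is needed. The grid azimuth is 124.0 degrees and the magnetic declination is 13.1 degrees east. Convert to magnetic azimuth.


magnetic azimuth = grid azimuth - declination (east +ve)
mag_az = 124.0 - 13.1 = 110.9 degrees

110.9 degrees


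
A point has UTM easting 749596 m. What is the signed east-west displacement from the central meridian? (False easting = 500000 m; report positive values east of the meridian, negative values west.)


displacement = 749596 - 500000 = 249596 m

249596 m


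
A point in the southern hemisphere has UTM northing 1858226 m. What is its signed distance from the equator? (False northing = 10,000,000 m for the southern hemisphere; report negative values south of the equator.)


For southern: actual = 1858226 - 10000000 = -8141774 m

-8141774 m


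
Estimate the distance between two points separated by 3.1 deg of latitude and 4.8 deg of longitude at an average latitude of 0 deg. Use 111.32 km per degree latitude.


dlat_km = 3.1 * 111.32 = 345.092
dlon_km = 4.8 * 111.32 * cos(0) ≈ 534.336
dist = sqrt(345.092^2 + 534.336^2) ≈ 636.1 km

636.1 km


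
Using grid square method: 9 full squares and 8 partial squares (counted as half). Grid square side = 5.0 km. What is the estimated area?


effective squares = 9 + 8 * 0.5 = 13.0
area = 13.0 * 25.0 = 325.0 km^2

325.0 km^2


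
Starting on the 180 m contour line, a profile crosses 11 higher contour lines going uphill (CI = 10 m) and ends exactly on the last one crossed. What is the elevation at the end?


elevation = 180 + 11 * 10 = 290 m

290 m


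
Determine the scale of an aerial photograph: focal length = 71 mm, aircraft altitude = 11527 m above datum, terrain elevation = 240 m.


scale = f / (H - h) = 71 mm / 11287 m = 71 / 11287000 = 1:158972

1:158972


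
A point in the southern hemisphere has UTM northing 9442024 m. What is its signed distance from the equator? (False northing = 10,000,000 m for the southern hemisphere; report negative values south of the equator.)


For southern: actual = 9442024 - 10000000 = -557976 m

-557976 m


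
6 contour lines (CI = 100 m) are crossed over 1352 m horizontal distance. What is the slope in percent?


elevation change = 6 * 100 = 600 m
slope = 600 / 1352 * 100 = 44.4%

44.4%


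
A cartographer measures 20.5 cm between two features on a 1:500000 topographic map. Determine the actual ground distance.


ground = 20.5 cm * 500000 / 100 = 102500.0 m = 102.5 km

102.5 km


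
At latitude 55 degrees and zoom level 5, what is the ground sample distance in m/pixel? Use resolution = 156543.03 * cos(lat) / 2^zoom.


res = 156543.03 * cos(55) / 2^5 = 156543.03 * 0.57357644 / 32 = 2805.92 m/pixel

2805.92 m/pixel


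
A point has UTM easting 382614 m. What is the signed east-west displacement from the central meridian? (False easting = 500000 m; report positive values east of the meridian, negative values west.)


displacement = 382614 - 500000 = -117386 m

-117386 m


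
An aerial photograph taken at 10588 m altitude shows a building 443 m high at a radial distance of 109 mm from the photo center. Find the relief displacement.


d = h * r / H = 443 * 109 / 10588 = 4.56 mm

4.56 mm


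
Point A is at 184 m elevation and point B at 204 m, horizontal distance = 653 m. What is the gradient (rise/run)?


gradient = (204 - 184) / 653 = 20 / 653 = 0.0306

0.0306


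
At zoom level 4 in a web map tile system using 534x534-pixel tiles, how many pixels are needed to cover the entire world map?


tiles per axis = 2^4 = 16
total tiles = 16^2 = 256
pixels per axis = 16 * 534 = 8544
total pixels = 8544^2 = 72999936

72999936 pixels


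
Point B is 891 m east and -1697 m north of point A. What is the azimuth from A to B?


az = atan2(891, -1697) = 152.3 deg
adjusted to 0-360: 152.3 degrees

152.3 degrees


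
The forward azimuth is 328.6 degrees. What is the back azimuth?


back azimuth = (328.6 + 180) mod 360 = 148.6 degrees

148.6 degrees


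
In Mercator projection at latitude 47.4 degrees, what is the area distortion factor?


area_distortion = 1/cos^2(47.4) = 2.183

2.183


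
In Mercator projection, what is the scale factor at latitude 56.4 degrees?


SF = 1 / cos(56.4) = 1 / 0.553392 = 1.807

1.807


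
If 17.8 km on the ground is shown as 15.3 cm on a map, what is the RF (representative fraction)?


ground = 17.8 km = 1780000 cm; RF denominator = ground / map = 1780000 / 15.3 ≈ 116340; RF = 1:116340

1:116340


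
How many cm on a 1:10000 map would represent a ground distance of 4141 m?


map_cm = 4141 * 100 / 10000 = 41.41 cm

41.41 cm


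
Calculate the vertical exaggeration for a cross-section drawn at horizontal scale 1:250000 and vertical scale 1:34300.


VE = horizontal_scale / vertical_scale = 250000 / 34300 ≈ 7.3

7.3x


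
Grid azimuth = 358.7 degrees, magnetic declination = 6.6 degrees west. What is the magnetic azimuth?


magnetic azimuth = grid azimuth - declination (east +ve)
mag_az = 358.7 - -6.6 = 5.3 degrees

5.3 degrees


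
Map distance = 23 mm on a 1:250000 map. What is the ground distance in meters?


ground = 23 mm * 250000 / 1000 = 5750.0 m

5750.0 m


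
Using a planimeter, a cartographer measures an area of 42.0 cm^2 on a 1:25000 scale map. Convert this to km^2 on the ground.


ground_area = 42.0 * (25000/100)^2 = 2625000.0 m^2 = 2.625 km^2

2.625 km^2


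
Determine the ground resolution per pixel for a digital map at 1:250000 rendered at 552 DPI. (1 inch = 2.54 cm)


pixel_cm = 2.54 / 552 ≈ 0.004601 cm
ground = pixel_cm * 250000 / 100 = 2.54 * 250000 / (552 * 100) = 635000 / 55200 ≈ 11.5 m

11.5 m


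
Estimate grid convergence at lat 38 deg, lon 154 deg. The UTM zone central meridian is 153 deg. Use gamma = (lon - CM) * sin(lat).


gamma = (154 - 153) * sin(38) = 1 * 0.615661 = 0.616 degrees

0.616 degrees


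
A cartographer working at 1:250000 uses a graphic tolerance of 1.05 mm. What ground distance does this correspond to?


ground = 1.05 mm * 250000 / 1000 = 262.5 m

262.5 m


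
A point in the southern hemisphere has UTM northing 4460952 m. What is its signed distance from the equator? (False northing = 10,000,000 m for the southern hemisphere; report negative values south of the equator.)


For southern: actual = 4460952 - 10000000 = -5539048 m

-5539048 m


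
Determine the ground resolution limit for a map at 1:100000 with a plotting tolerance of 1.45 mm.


ground = 1.45 mm * 100000 / 1000 = 145.0 m

145.0 m


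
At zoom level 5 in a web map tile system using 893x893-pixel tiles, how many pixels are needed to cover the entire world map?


tiles per axis = 2^5 = 32
total tiles = 32^2 = 1024
pixels per axis = 32 * 893 = 28576
total pixels = 28576^2 = 816587776

816587776 pixels


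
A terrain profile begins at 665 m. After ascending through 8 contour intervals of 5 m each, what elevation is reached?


elevation = 665 + 8 * 5 = 705 m

705 m


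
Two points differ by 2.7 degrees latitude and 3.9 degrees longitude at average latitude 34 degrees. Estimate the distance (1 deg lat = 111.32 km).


dlat_km = 2.7 * 111.32 = 300.564
dlon_km = 3.9 * 111.32 * cos(34) ≈ 359.925
dist = sqrt(300.564^2 + 359.925^2) ≈ 468.9 km

468.9 km


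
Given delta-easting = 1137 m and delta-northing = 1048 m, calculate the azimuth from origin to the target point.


az = atan2(1137, 1048) = 47.3 deg
adjusted to 0-360: 47.3 degrees

47.3 degrees


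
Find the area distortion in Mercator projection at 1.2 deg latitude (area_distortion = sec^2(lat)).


area_distortion = 1/cos^2(1.2) = 1.0

1.0


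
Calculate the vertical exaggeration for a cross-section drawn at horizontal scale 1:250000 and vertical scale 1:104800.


VE = horizontal_scale / vertical_scale = 250000 / 104800 ≈ 2.4

2.4x


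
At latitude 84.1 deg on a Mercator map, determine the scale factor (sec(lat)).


SF = 1 / cos(84.1) = 1 / 0.102793 = 9.728

9.728


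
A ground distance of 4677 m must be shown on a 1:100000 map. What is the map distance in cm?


map_cm = 4677 * 100 / 100000 = 4.677 cm ≈ 4.68 cm

4.68 cm


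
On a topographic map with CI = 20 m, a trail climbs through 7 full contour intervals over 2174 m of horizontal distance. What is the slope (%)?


elevation change = 7 * 20 = 140 m
slope = 140 / 2174 * 100 = 6.4%

6.4%


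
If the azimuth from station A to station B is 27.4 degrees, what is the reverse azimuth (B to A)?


back azimuth = (27.4 + 180) mod 360 = 207.4 degrees

207.4 degrees


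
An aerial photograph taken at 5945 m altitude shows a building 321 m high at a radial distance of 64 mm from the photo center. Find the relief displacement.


d = h * r / H = 321 * 64 / 5945 = 3.46 mm

3.46 mm


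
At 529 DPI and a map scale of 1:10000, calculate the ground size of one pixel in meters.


pixel_cm = 2.54 / 529 ≈ 0.004802 cm
ground = pixel_cm * 10000 / 100 = 2.54 * 10000 / (529 * 100) = 25400 / 52900 ≈ 0.48 m

0.48 m


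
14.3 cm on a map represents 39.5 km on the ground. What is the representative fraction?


ground = 39.5 km = 3950000 cm; RF denominator = ground / map = 3950000 / 14.3 ≈ 276224; RF = 1:276224

1:276224


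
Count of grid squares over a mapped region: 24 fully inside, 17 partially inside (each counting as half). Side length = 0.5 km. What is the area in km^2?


effective squares = 24 + 17 * 0.5 = 32.5
area = 32.5 * 0.25 = 8.125 km^2

8.125 km^2


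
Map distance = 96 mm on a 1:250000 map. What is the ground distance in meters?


ground = 96 mm * 250000 / 1000 = 24000.0 m

24000.0 m


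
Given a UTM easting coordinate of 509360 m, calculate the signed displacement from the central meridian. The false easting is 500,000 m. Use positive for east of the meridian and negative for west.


displacement = 509360 - 500000 = 9360 m

9360 m


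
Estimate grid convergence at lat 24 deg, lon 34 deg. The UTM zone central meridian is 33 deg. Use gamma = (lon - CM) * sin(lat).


gamma = (34 - 33) * sin(24) = 1 * 0.406737 = 0.407 degrees

0.407 degrees


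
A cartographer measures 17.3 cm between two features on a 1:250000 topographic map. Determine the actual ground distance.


ground = 17.3 cm * 250000 / 100 = 43250.0 m = 43.25 km

43.25 km


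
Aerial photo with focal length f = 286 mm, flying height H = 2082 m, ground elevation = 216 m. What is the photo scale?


scale = f / (H - h) = 286 mm / 1866 m = 286 / 1866000 = 1:6524

1:6524


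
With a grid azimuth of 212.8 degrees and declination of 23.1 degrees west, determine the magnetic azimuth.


magnetic azimuth = grid azimuth - declination (east +ve)
mag_az = 212.8 - -23.1 = 235.9 degrees

235.9 degrees


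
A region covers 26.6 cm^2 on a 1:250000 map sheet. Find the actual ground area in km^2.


ground_area = 26.6 * (250000/100)^2 = 166250000.0 m^2 = 166.25 km^2

166.25 km^2


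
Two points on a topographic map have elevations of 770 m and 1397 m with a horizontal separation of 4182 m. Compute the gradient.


gradient = (1397 - 770) / 4182 = 627 / 4182 = 0.1499

0.1499


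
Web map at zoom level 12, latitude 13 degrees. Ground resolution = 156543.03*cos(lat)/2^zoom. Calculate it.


res = 156543.03 * cos(13) / 2^12 = 156543.03 * 0.97437006 / 4096 = 37.24 m/pixel

37.24 m/pixel


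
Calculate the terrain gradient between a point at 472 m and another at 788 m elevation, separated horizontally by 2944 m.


gradient = (788 - 472) / 2944 = 316 / 2944 = 0.1073

0.1073


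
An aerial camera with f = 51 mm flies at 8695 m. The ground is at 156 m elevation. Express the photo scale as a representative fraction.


scale = f / (H - h) = 51 mm / 8539 m = 51 / 8539000 = 1:167431

1:167431


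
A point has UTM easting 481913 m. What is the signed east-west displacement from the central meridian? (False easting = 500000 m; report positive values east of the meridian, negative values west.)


displacement = 481913 - 500000 = -18087 m

-18087 m


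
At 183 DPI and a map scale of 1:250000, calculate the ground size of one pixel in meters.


pixel_cm = 2.54 / 183 ≈ 0.01388 cm
ground = pixel_cm * 250000 / 100 = 2.54 * 250000 / (183 * 100) = 635000 / 18300 ≈ 34.7 m

34.7 m


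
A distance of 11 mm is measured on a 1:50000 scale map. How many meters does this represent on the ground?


ground = 11 mm * 50000 / 1000 = 550.0 m

550.0 m


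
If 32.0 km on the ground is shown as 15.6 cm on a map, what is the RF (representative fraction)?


ground = 32.0 km = 3200000 cm; RF denominator = ground / map = 3200000 / 15.6 ≈ 205128; RF = 1:205128

1:205128


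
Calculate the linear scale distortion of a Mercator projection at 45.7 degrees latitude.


SF = 1 / cos(45.7) = 1 / 0.698415 = 1.432

1.432


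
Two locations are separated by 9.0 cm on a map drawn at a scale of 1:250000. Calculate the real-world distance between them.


ground = 9.0 cm * 250000 / 100 = 22500.0 m = 22.5 km

22.5 km


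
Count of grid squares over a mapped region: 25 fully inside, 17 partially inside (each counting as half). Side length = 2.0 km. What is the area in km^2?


effective squares = 25 + 17 * 0.5 = 33.5
area = 33.5 * 4.0 = 134.0 km^2

134.0 km^2


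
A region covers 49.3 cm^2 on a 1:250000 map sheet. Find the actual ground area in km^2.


ground_area = 49.3 * (250000/100)^2 = 308125000.0 m^2 = 308.125 km^2

308.125 km^2
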